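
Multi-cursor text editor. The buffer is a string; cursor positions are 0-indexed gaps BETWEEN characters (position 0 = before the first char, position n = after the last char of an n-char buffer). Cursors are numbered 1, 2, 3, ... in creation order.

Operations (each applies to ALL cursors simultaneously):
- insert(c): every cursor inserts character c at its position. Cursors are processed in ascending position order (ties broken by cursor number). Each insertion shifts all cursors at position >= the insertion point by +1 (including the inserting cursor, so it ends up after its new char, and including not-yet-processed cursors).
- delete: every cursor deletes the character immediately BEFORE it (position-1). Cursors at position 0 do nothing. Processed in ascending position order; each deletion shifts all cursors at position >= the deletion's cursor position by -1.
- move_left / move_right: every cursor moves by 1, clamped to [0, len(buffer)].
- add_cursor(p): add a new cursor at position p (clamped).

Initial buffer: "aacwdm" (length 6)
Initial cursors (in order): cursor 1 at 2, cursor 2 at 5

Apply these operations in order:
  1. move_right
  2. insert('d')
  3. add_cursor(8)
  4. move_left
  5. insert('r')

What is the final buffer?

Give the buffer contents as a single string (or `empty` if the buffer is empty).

After op 1 (move_right): buffer="aacwdm" (len 6), cursors c1@3 c2@6, authorship ......
After op 2 (insert('d')): buffer="aacdwdmd" (len 8), cursors c1@4 c2@8, authorship ...1...2
After op 3 (add_cursor(8)): buffer="aacdwdmd" (len 8), cursors c1@4 c2@8 c3@8, authorship ...1...2
After op 4 (move_left): buffer="aacdwdmd" (len 8), cursors c1@3 c2@7 c3@7, authorship ...1...2
After op 5 (insert('r')): buffer="aacrdwdmrrd" (len 11), cursors c1@4 c2@10 c3@10, authorship ...11...232

Answer: aacrdwdmrrd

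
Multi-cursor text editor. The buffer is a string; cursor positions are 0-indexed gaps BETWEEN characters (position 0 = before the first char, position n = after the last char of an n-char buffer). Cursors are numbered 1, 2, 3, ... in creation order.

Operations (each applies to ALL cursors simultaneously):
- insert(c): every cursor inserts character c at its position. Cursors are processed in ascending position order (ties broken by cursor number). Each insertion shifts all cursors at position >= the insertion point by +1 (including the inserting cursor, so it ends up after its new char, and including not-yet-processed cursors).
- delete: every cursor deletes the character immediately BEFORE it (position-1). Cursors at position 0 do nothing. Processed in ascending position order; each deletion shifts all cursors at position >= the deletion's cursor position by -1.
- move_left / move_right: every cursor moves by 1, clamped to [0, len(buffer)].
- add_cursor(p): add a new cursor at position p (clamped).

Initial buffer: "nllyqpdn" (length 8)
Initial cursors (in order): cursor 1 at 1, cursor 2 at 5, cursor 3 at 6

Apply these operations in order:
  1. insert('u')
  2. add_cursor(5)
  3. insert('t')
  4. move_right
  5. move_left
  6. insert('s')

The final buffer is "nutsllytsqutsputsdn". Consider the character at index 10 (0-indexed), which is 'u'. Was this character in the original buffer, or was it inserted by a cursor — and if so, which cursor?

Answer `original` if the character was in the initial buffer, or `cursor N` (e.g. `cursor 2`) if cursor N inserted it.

After op 1 (insert('u')): buffer="nullyqupudn" (len 11), cursors c1@2 c2@7 c3@9, authorship .1....2.3..
After op 2 (add_cursor(5)): buffer="nullyqupudn" (len 11), cursors c1@2 c4@5 c2@7 c3@9, authorship .1....2.3..
After op 3 (insert('t')): buffer="nutllytqutputdn" (len 15), cursors c1@3 c4@7 c2@10 c3@13, authorship .11...4.22.33..
After op 4 (move_right): buffer="nutllytqutputdn" (len 15), cursors c1@4 c4@8 c2@11 c3@14, authorship .11...4.22.33..
After op 5 (move_left): buffer="nutllytqutputdn" (len 15), cursors c1@3 c4@7 c2@10 c3@13, authorship .11...4.22.33..
After op 6 (insert('s')): buffer="nutsllytsqutsputsdn" (len 19), cursors c1@4 c4@9 c2@13 c3@17, authorship .111...44.222.333..
Authorship (.=original, N=cursor N): . 1 1 1 . . . 4 4 . 2 2 2 . 3 3 3 . .
Index 10: author = 2

Answer: cursor 2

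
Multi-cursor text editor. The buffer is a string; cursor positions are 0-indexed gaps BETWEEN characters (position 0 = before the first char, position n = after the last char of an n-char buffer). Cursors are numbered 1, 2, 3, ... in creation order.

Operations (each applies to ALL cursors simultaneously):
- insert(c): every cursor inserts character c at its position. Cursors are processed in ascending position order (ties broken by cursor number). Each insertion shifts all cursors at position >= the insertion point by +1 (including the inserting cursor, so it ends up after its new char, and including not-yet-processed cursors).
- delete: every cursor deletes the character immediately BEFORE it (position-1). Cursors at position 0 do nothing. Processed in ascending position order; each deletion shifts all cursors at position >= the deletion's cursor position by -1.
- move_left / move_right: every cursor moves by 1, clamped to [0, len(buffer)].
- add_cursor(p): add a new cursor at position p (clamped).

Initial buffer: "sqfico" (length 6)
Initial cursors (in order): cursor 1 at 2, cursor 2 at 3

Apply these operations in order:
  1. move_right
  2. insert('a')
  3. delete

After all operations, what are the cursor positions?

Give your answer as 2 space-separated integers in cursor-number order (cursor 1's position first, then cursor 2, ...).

Answer: 3 4

Derivation:
After op 1 (move_right): buffer="sqfico" (len 6), cursors c1@3 c2@4, authorship ......
After op 2 (insert('a')): buffer="sqfaiaco" (len 8), cursors c1@4 c2@6, authorship ...1.2..
After op 3 (delete): buffer="sqfico" (len 6), cursors c1@3 c2@4, authorship ......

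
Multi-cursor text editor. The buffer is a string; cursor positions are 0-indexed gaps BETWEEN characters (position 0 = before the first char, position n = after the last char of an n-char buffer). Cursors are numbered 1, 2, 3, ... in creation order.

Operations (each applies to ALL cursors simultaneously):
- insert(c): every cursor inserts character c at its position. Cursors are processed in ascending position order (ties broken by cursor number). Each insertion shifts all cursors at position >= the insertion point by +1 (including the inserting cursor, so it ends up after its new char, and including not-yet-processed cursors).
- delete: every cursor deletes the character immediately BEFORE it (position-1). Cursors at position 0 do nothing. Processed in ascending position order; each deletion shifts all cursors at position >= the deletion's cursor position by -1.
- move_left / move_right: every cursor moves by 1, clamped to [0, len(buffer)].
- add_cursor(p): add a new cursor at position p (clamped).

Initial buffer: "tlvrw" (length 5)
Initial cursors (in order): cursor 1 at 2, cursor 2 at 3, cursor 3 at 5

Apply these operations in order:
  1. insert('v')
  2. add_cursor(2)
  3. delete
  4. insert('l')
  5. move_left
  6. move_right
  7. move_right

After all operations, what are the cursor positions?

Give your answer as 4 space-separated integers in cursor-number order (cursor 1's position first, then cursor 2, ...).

After op 1 (insert('v')): buffer="tlvvvrwv" (len 8), cursors c1@3 c2@5 c3@8, authorship ..1.2..3
After op 2 (add_cursor(2)): buffer="tlvvvrwv" (len 8), cursors c4@2 c1@3 c2@5 c3@8, authorship ..1.2..3
After op 3 (delete): buffer="tvrw" (len 4), cursors c1@1 c4@1 c2@2 c3@4, authorship ....
After op 4 (insert('l')): buffer="tllvlrwl" (len 8), cursors c1@3 c4@3 c2@5 c3@8, authorship .14.2..3
After op 5 (move_left): buffer="tllvlrwl" (len 8), cursors c1@2 c4@2 c2@4 c3@7, authorship .14.2..3
After op 6 (move_right): buffer="tllvlrwl" (len 8), cursors c1@3 c4@3 c2@5 c3@8, authorship .14.2..3
After op 7 (move_right): buffer="tllvlrwl" (len 8), cursors c1@4 c4@4 c2@6 c3@8, authorship .14.2..3

Answer: 4 6 8 4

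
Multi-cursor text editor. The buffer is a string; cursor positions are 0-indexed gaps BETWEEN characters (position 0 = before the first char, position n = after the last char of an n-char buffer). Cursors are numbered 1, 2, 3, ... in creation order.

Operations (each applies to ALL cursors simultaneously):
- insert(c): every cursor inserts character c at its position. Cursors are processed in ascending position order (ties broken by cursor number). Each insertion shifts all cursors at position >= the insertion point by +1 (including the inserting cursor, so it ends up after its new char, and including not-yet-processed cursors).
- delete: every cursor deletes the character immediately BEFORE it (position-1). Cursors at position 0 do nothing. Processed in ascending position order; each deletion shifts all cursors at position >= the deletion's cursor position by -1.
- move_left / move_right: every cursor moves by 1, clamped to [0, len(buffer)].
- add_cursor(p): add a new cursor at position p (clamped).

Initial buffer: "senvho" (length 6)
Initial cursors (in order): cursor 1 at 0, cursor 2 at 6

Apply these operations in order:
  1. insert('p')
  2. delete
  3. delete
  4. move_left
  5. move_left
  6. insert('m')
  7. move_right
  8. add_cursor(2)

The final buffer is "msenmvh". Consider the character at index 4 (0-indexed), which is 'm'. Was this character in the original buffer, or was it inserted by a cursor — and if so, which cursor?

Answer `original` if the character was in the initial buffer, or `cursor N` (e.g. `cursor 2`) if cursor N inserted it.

Answer: cursor 2

Derivation:
After op 1 (insert('p')): buffer="psenvhop" (len 8), cursors c1@1 c2@8, authorship 1......2
After op 2 (delete): buffer="senvho" (len 6), cursors c1@0 c2@6, authorship ......
After op 3 (delete): buffer="senvh" (len 5), cursors c1@0 c2@5, authorship .....
After op 4 (move_left): buffer="senvh" (len 5), cursors c1@0 c2@4, authorship .....
After op 5 (move_left): buffer="senvh" (len 5), cursors c1@0 c2@3, authorship .....
After op 6 (insert('m')): buffer="msenmvh" (len 7), cursors c1@1 c2@5, authorship 1...2..
After op 7 (move_right): buffer="msenmvh" (len 7), cursors c1@2 c2@6, authorship 1...2..
After op 8 (add_cursor(2)): buffer="msenmvh" (len 7), cursors c1@2 c3@2 c2@6, authorship 1...2..
Authorship (.=original, N=cursor N): 1 . . . 2 . .
Index 4: author = 2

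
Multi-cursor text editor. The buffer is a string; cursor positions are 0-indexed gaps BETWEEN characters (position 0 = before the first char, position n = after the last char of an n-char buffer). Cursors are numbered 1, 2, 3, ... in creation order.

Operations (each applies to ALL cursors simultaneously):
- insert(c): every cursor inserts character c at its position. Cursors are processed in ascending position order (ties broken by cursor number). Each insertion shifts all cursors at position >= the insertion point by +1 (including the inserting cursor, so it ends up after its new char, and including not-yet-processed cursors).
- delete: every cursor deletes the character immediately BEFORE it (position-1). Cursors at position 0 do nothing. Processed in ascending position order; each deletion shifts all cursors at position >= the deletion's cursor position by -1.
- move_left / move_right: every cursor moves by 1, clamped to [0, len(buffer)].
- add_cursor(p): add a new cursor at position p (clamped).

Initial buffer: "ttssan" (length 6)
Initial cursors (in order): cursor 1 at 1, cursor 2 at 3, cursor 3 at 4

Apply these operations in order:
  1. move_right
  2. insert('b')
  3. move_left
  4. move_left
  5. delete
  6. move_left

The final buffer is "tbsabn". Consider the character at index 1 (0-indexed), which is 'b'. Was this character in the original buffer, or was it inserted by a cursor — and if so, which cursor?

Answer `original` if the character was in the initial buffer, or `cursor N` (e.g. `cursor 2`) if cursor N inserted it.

Answer: cursor 1

Derivation:
After op 1 (move_right): buffer="ttssan" (len 6), cursors c1@2 c2@4 c3@5, authorship ......
After op 2 (insert('b')): buffer="ttbssbabn" (len 9), cursors c1@3 c2@6 c3@8, authorship ..1..2.3.
After op 3 (move_left): buffer="ttbssbabn" (len 9), cursors c1@2 c2@5 c3@7, authorship ..1..2.3.
After op 4 (move_left): buffer="ttbssbabn" (len 9), cursors c1@1 c2@4 c3@6, authorship ..1..2.3.
After op 5 (delete): buffer="tbsabn" (len 6), cursors c1@0 c2@2 c3@3, authorship .1..3.
After op 6 (move_left): buffer="tbsabn" (len 6), cursors c1@0 c2@1 c3@2, authorship .1..3.
Authorship (.=original, N=cursor N): . 1 . . 3 .
Index 1: author = 1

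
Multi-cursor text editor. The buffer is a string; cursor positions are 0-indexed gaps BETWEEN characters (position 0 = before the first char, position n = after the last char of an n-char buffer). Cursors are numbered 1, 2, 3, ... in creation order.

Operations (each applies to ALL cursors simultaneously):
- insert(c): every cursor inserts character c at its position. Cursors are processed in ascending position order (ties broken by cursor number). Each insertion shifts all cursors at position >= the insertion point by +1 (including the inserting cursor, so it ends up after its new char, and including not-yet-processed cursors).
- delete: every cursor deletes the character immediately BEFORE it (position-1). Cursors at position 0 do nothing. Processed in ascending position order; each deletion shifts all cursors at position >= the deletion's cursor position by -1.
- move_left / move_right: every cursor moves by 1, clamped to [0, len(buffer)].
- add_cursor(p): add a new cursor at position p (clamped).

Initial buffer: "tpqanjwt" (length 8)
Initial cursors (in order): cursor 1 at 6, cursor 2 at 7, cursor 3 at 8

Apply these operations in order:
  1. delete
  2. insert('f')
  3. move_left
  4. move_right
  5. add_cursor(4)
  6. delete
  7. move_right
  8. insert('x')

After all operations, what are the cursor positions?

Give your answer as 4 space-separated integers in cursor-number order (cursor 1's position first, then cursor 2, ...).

Answer: 8 8 8 8

Derivation:
After op 1 (delete): buffer="tpqan" (len 5), cursors c1@5 c2@5 c3@5, authorship .....
After op 2 (insert('f')): buffer="tpqanfff" (len 8), cursors c1@8 c2@8 c3@8, authorship .....123
After op 3 (move_left): buffer="tpqanfff" (len 8), cursors c1@7 c2@7 c3@7, authorship .....123
After op 4 (move_right): buffer="tpqanfff" (len 8), cursors c1@8 c2@8 c3@8, authorship .....123
After op 5 (add_cursor(4)): buffer="tpqanfff" (len 8), cursors c4@4 c1@8 c2@8 c3@8, authorship .....123
After op 6 (delete): buffer="tpqn" (len 4), cursors c4@3 c1@4 c2@4 c3@4, authorship ....
After op 7 (move_right): buffer="tpqn" (len 4), cursors c1@4 c2@4 c3@4 c4@4, authorship ....
After op 8 (insert('x')): buffer="tpqnxxxx" (len 8), cursors c1@8 c2@8 c3@8 c4@8, authorship ....1234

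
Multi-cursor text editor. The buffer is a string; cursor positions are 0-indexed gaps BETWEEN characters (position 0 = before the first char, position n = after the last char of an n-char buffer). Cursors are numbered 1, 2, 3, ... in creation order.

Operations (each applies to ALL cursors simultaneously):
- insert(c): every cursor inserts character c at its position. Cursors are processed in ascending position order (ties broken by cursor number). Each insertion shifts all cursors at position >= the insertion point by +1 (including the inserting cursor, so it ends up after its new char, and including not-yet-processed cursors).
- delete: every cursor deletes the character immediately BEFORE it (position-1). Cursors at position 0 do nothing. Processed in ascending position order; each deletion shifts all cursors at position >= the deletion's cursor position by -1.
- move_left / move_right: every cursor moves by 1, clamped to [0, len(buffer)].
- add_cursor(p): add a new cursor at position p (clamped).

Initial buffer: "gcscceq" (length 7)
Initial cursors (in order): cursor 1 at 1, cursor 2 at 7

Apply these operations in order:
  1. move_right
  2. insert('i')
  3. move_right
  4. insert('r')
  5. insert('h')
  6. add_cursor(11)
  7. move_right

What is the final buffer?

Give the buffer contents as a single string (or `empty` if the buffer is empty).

After op 1 (move_right): buffer="gcscceq" (len 7), cursors c1@2 c2@7, authorship .......
After op 2 (insert('i')): buffer="gciscceqi" (len 9), cursors c1@3 c2@9, authorship ..1.....2
After op 3 (move_right): buffer="gciscceqi" (len 9), cursors c1@4 c2@9, authorship ..1.....2
After op 4 (insert('r')): buffer="gcisrcceqir" (len 11), cursors c1@5 c2@11, authorship ..1.1....22
After op 5 (insert('h')): buffer="gcisrhcceqirh" (len 13), cursors c1@6 c2@13, authorship ..1.11....222
After op 6 (add_cursor(11)): buffer="gcisrhcceqirh" (len 13), cursors c1@6 c3@11 c2@13, authorship ..1.11....222
After op 7 (move_right): buffer="gcisrhcceqirh" (len 13), cursors c1@7 c3@12 c2@13, authorship ..1.11....222

Answer: gcisrhcceqirh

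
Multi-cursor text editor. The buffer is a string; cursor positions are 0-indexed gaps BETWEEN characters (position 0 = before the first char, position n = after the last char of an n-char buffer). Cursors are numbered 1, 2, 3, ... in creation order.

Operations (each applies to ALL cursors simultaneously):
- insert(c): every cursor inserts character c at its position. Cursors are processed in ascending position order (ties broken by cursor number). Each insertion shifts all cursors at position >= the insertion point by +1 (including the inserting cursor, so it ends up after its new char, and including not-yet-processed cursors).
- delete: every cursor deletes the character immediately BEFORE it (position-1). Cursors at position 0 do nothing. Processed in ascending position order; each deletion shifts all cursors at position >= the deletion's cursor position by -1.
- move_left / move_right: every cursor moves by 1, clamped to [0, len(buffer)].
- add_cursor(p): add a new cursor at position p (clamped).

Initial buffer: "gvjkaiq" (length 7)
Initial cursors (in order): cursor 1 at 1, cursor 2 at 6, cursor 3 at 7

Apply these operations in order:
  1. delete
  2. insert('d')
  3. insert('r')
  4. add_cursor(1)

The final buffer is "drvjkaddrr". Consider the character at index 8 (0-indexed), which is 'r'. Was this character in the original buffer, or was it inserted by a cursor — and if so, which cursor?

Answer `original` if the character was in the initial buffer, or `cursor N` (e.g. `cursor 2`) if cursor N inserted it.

Answer: cursor 2

Derivation:
After op 1 (delete): buffer="vjka" (len 4), cursors c1@0 c2@4 c3@4, authorship ....
After op 2 (insert('d')): buffer="dvjkadd" (len 7), cursors c1@1 c2@7 c3@7, authorship 1....23
After op 3 (insert('r')): buffer="drvjkaddrr" (len 10), cursors c1@2 c2@10 c3@10, authorship 11....2323
After op 4 (add_cursor(1)): buffer="drvjkaddrr" (len 10), cursors c4@1 c1@2 c2@10 c3@10, authorship 11....2323
Authorship (.=original, N=cursor N): 1 1 . . . . 2 3 2 3
Index 8: author = 2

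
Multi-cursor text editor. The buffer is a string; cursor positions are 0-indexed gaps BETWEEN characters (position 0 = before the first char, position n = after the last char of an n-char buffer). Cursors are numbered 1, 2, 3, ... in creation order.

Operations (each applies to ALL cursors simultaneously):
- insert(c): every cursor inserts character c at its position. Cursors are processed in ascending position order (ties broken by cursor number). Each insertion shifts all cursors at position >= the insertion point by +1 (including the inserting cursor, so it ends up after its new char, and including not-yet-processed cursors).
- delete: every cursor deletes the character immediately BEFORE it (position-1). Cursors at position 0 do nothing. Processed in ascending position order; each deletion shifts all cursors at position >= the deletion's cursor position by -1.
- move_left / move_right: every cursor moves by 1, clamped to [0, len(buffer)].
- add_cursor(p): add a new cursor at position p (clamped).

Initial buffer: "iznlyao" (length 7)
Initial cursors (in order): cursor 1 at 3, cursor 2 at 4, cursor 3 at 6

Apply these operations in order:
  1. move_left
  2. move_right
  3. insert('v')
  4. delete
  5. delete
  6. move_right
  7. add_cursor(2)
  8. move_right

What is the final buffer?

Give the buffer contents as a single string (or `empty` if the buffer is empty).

Answer: izyo

Derivation:
After op 1 (move_left): buffer="iznlyao" (len 7), cursors c1@2 c2@3 c3@5, authorship .......
After op 2 (move_right): buffer="iznlyao" (len 7), cursors c1@3 c2@4 c3@6, authorship .......
After op 3 (insert('v')): buffer="iznvlvyavo" (len 10), cursors c1@4 c2@6 c3@9, authorship ...1.2..3.
After op 4 (delete): buffer="iznlyao" (len 7), cursors c1@3 c2@4 c3@6, authorship .......
After op 5 (delete): buffer="izyo" (len 4), cursors c1@2 c2@2 c3@3, authorship ....
After op 6 (move_right): buffer="izyo" (len 4), cursors c1@3 c2@3 c3@4, authorship ....
After op 7 (add_cursor(2)): buffer="izyo" (len 4), cursors c4@2 c1@3 c2@3 c3@4, authorship ....
After op 8 (move_right): buffer="izyo" (len 4), cursors c4@3 c1@4 c2@4 c3@4, authorship ....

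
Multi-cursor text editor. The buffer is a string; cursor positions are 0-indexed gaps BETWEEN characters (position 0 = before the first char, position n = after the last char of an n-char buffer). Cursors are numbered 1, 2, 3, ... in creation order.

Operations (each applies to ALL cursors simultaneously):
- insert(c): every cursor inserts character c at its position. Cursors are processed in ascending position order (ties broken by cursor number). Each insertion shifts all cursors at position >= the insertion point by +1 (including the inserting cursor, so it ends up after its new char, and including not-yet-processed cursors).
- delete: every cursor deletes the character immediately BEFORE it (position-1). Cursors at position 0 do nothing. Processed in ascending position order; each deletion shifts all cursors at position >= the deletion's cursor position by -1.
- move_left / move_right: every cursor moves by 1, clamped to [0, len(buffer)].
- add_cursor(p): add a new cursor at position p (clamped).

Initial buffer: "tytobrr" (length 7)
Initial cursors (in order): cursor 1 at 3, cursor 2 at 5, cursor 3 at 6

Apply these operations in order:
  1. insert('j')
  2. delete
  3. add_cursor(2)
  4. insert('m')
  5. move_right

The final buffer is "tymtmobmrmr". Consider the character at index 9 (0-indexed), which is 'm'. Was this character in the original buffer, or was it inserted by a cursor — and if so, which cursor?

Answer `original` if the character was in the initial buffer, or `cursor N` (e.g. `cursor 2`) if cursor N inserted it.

After op 1 (insert('j')): buffer="tytjobjrjr" (len 10), cursors c1@4 c2@7 c3@9, authorship ...1..2.3.
After op 2 (delete): buffer="tytobrr" (len 7), cursors c1@3 c2@5 c3@6, authorship .......
After op 3 (add_cursor(2)): buffer="tytobrr" (len 7), cursors c4@2 c1@3 c2@5 c3@6, authorship .......
After op 4 (insert('m')): buffer="tymtmobmrmr" (len 11), cursors c4@3 c1@5 c2@8 c3@10, authorship ..4.1..2.3.
After op 5 (move_right): buffer="tymtmobmrmr" (len 11), cursors c4@4 c1@6 c2@9 c3@11, authorship ..4.1..2.3.
Authorship (.=original, N=cursor N): . . 4 . 1 . . 2 . 3 .
Index 9: author = 3

Answer: cursor 3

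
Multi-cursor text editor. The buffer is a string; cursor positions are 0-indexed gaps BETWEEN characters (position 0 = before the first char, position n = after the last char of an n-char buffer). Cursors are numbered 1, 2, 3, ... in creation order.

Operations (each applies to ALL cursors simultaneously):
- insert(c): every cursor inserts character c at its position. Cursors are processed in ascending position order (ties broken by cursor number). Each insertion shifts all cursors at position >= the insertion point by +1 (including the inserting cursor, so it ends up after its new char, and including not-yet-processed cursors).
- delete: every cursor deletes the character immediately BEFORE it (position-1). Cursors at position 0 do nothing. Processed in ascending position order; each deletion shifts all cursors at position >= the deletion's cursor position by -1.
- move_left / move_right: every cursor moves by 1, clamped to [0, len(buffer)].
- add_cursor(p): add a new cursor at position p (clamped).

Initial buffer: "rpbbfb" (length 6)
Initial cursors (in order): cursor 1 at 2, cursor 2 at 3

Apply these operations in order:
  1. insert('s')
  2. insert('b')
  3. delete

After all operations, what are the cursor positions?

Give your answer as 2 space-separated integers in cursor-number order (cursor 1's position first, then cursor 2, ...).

Answer: 3 5

Derivation:
After op 1 (insert('s')): buffer="rpsbsbfb" (len 8), cursors c1@3 c2@5, authorship ..1.2...
After op 2 (insert('b')): buffer="rpsbbsbbfb" (len 10), cursors c1@4 c2@7, authorship ..11.22...
After op 3 (delete): buffer="rpsbsbfb" (len 8), cursors c1@3 c2@5, authorship ..1.2...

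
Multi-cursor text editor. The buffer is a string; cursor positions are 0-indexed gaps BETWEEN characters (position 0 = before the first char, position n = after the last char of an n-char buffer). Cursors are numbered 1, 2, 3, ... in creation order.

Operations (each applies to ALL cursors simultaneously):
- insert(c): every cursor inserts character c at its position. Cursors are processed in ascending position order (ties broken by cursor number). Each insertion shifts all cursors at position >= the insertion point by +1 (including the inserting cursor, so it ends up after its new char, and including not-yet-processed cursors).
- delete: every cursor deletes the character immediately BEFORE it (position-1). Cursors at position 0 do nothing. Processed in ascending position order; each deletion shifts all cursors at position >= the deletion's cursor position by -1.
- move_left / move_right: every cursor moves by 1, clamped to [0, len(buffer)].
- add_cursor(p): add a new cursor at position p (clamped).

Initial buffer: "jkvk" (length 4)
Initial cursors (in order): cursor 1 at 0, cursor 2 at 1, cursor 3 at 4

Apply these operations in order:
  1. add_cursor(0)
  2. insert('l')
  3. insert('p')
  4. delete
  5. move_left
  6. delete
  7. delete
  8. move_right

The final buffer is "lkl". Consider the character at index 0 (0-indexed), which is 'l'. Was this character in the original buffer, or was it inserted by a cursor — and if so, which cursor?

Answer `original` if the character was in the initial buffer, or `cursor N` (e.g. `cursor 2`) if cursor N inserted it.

After op 1 (add_cursor(0)): buffer="jkvk" (len 4), cursors c1@0 c4@0 c2@1 c3@4, authorship ....
After op 2 (insert('l')): buffer="lljlkvkl" (len 8), cursors c1@2 c4@2 c2@4 c3@8, authorship 14.2...3
After op 3 (insert('p')): buffer="llppjlpkvklp" (len 12), cursors c1@4 c4@4 c2@7 c3@12, authorship 1414.22...33
After op 4 (delete): buffer="lljlkvkl" (len 8), cursors c1@2 c4@2 c2@4 c3@8, authorship 14.2...3
After op 5 (move_left): buffer="lljlkvkl" (len 8), cursors c1@1 c4@1 c2@3 c3@7, authorship 14.2...3
After op 6 (delete): buffer="llkvl" (len 5), cursors c1@0 c4@0 c2@1 c3@4, authorship 42..3
After op 7 (delete): buffer="lkl" (len 3), cursors c1@0 c2@0 c4@0 c3@2, authorship 2.3
After op 8 (move_right): buffer="lkl" (len 3), cursors c1@1 c2@1 c4@1 c3@3, authorship 2.3
Authorship (.=original, N=cursor N): 2 . 3
Index 0: author = 2

Answer: cursor 2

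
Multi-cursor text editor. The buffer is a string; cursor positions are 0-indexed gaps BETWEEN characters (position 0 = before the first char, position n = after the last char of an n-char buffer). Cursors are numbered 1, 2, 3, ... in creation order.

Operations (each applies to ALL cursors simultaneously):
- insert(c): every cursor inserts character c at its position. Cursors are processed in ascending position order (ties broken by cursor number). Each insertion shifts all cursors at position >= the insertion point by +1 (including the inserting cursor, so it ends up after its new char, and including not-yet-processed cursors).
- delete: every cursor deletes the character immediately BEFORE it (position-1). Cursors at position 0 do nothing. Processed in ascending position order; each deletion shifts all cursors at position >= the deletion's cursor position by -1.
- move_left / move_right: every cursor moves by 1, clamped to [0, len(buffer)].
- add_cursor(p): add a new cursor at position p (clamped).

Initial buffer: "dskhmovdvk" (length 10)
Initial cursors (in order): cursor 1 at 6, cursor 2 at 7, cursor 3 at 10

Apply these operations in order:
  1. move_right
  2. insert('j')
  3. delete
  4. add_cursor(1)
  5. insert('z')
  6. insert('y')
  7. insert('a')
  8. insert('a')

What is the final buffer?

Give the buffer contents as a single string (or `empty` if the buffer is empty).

After op 1 (move_right): buffer="dskhmovdvk" (len 10), cursors c1@7 c2@8 c3@10, authorship ..........
After op 2 (insert('j')): buffer="dskhmovjdjvkj" (len 13), cursors c1@8 c2@10 c3@13, authorship .......1.2..3
After op 3 (delete): buffer="dskhmovdvk" (len 10), cursors c1@7 c2@8 c3@10, authorship ..........
After op 4 (add_cursor(1)): buffer="dskhmovdvk" (len 10), cursors c4@1 c1@7 c2@8 c3@10, authorship ..........
After op 5 (insert('z')): buffer="dzskhmovzdzvkz" (len 14), cursors c4@2 c1@9 c2@11 c3@14, authorship .4......1.2..3
After op 6 (insert('y')): buffer="dzyskhmovzydzyvkzy" (len 18), cursors c4@3 c1@11 c2@14 c3@18, authorship .44......11.22..33
After op 7 (insert('a')): buffer="dzyaskhmovzyadzyavkzya" (len 22), cursors c4@4 c1@13 c2@17 c3@22, authorship .444......111.222..333
After op 8 (insert('a')): buffer="dzyaaskhmovzyaadzyaavkzyaa" (len 26), cursors c4@5 c1@15 c2@20 c3@26, authorship .4444......1111.2222..3333

Answer: dzyaaskhmovzyaadzyaavkzyaa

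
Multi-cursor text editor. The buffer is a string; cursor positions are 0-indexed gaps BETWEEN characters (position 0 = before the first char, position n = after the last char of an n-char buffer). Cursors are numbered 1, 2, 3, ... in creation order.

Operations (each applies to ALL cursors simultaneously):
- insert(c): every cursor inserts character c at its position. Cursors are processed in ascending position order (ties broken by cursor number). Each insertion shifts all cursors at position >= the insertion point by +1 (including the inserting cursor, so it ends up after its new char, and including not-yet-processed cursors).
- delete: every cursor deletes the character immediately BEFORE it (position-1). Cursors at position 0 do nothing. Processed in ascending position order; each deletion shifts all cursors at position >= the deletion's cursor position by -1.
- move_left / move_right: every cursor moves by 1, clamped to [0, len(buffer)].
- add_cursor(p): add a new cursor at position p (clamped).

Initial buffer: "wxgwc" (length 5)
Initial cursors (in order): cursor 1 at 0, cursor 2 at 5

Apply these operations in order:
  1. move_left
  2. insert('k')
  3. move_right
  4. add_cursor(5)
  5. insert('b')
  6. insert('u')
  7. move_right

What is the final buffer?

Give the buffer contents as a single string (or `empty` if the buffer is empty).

After op 1 (move_left): buffer="wxgwc" (len 5), cursors c1@0 c2@4, authorship .....
After op 2 (insert('k')): buffer="kwxgwkc" (len 7), cursors c1@1 c2@6, authorship 1....2.
After op 3 (move_right): buffer="kwxgwkc" (len 7), cursors c1@2 c2@7, authorship 1....2.
After op 4 (add_cursor(5)): buffer="kwxgwkc" (len 7), cursors c1@2 c3@5 c2@7, authorship 1....2.
After op 5 (insert('b')): buffer="kwbxgwbkcb" (len 10), cursors c1@3 c3@7 c2@10, authorship 1.1...32.2
After op 6 (insert('u')): buffer="kwbuxgwbukcbu" (len 13), cursors c1@4 c3@9 c2@13, authorship 1.11...332.22
After op 7 (move_right): buffer="kwbuxgwbukcbu" (len 13), cursors c1@5 c3@10 c2@13, authorship 1.11...332.22

Answer: kwbuxgwbukcbu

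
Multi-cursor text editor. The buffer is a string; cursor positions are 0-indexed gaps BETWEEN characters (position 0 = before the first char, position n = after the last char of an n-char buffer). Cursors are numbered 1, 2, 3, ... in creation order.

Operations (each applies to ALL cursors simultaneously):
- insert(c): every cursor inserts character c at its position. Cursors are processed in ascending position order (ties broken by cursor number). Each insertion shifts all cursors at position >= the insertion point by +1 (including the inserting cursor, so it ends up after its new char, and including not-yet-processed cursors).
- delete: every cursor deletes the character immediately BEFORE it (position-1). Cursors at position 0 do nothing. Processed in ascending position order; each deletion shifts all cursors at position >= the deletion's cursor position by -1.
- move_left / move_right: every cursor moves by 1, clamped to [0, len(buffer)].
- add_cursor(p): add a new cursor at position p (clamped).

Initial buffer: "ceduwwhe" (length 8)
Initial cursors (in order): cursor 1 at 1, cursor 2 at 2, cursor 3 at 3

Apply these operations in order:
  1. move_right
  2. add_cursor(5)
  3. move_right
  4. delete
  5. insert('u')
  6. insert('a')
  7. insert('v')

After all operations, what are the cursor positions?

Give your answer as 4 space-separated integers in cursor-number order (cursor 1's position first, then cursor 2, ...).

Answer: 14 14 14 14

Derivation:
After op 1 (move_right): buffer="ceduwwhe" (len 8), cursors c1@2 c2@3 c3@4, authorship ........
After op 2 (add_cursor(5)): buffer="ceduwwhe" (len 8), cursors c1@2 c2@3 c3@4 c4@5, authorship ........
After op 3 (move_right): buffer="ceduwwhe" (len 8), cursors c1@3 c2@4 c3@5 c4@6, authorship ........
After op 4 (delete): buffer="cehe" (len 4), cursors c1@2 c2@2 c3@2 c4@2, authorship ....
After op 5 (insert('u')): buffer="ceuuuuhe" (len 8), cursors c1@6 c2@6 c3@6 c4@6, authorship ..1234..
After op 6 (insert('a')): buffer="ceuuuuaaaahe" (len 12), cursors c1@10 c2@10 c3@10 c4@10, authorship ..12341234..
After op 7 (insert('v')): buffer="ceuuuuaaaavvvvhe" (len 16), cursors c1@14 c2@14 c3@14 c4@14, authorship ..123412341234..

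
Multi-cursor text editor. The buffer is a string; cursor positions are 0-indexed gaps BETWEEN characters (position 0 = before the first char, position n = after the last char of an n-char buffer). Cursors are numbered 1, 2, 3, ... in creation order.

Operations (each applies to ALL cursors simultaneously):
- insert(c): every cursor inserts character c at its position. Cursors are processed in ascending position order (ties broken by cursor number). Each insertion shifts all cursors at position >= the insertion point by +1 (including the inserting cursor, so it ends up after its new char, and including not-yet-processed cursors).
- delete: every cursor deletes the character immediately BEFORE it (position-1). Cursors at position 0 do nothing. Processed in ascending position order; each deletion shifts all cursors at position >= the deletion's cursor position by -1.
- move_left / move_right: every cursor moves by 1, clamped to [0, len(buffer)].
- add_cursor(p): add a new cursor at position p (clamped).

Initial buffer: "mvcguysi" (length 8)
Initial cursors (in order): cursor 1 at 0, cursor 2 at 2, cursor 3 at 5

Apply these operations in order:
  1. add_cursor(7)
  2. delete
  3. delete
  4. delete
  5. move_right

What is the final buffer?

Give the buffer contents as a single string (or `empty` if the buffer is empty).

Answer: i

Derivation:
After op 1 (add_cursor(7)): buffer="mvcguysi" (len 8), cursors c1@0 c2@2 c3@5 c4@7, authorship ........
After op 2 (delete): buffer="mcgyi" (len 5), cursors c1@0 c2@1 c3@3 c4@4, authorship .....
After op 3 (delete): buffer="ci" (len 2), cursors c1@0 c2@0 c3@1 c4@1, authorship ..
After op 4 (delete): buffer="i" (len 1), cursors c1@0 c2@0 c3@0 c4@0, authorship .
After op 5 (move_right): buffer="i" (len 1), cursors c1@1 c2@1 c3@1 c4@1, authorship .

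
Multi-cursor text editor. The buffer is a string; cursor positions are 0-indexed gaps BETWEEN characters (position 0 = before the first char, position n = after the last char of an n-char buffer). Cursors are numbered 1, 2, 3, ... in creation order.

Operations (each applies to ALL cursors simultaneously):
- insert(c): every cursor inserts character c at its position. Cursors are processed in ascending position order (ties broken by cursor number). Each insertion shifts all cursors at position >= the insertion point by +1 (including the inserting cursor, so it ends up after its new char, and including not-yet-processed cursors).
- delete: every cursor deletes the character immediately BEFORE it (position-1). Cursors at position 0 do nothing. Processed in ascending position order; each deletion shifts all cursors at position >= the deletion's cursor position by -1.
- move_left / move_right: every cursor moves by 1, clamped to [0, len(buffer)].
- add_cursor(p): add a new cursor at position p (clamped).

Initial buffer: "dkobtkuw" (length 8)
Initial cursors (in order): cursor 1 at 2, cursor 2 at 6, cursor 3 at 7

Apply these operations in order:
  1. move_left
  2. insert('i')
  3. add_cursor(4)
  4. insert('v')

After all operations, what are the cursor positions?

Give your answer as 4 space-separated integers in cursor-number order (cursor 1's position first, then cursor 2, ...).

After op 1 (move_left): buffer="dkobtkuw" (len 8), cursors c1@1 c2@5 c3@6, authorship ........
After op 2 (insert('i')): buffer="dikobtikiuw" (len 11), cursors c1@2 c2@7 c3@9, authorship .1....2.3..
After op 3 (add_cursor(4)): buffer="dikobtikiuw" (len 11), cursors c1@2 c4@4 c2@7 c3@9, authorship .1....2.3..
After op 4 (insert('v')): buffer="divkovbtivkivuw" (len 15), cursors c1@3 c4@6 c2@10 c3@13, authorship .11..4..22.33..

Answer: 3 10 13 6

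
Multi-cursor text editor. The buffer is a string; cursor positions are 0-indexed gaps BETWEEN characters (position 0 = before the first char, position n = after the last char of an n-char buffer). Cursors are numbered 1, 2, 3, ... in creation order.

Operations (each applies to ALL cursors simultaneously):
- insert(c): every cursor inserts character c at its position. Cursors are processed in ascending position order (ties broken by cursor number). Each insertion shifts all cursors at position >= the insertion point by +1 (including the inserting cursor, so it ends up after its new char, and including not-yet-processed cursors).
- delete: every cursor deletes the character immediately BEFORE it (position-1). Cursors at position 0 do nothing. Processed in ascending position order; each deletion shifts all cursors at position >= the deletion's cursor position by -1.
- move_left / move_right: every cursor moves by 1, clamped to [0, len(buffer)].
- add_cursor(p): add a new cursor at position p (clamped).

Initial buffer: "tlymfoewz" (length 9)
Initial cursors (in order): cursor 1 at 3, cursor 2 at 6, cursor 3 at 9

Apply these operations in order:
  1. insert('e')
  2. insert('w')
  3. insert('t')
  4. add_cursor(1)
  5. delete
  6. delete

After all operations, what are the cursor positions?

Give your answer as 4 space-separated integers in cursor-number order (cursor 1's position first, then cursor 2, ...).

Answer: 3 7 11 0

Derivation:
After op 1 (insert('e')): buffer="tlyemfoeewze" (len 12), cursors c1@4 c2@8 c3@12, authorship ...1...2...3
After op 2 (insert('w')): buffer="tlyewmfoewewzew" (len 15), cursors c1@5 c2@10 c3@15, authorship ...11...22...33
After op 3 (insert('t')): buffer="tlyewtmfoewtewzewt" (len 18), cursors c1@6 c2@12 c3@18, authorship ...111...222...333
After op 4 (add_cursor(1)): buffer="tlyewtmfoewtewzewt" (len 18), cursors c4@1 c1@6 c2@12 c3@18, authorship ...111...222...333
After op 5 (delete): buffer="lyewmfoewewzew" (len 14), cursors c4@0 c1@4 c2@9 c3@14, authorship ..11...22...33
After op 6 (delete): buffer="lyemfoeewze" (len 11), cursors c4@0 c1@3 c2@7 c3@11, authorship ..1...2...3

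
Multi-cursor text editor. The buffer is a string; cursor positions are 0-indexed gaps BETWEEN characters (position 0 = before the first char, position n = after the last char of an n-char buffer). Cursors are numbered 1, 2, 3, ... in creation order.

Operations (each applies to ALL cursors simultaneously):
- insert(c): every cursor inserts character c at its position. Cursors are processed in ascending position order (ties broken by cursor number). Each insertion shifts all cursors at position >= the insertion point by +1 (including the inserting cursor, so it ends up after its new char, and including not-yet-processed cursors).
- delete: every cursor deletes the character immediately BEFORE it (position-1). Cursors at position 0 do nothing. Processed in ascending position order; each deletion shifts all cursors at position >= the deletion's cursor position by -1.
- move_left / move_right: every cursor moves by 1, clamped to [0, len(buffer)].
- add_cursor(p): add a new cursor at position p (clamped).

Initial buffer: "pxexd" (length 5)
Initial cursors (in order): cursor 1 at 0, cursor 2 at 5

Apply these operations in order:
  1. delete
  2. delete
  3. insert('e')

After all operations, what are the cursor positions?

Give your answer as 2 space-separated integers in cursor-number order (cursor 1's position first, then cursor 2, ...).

After op 1 (delete): buffer="pxex" (len 4), cursors c1@0 c2@4, authorship ....
After op 2 (delete): buffer="pxe" (len 3), cursors c1@0 c2@3, authorship ...
After op 3 (insert('e')): buffer="epxee" (len 5), cursors c1@1 c2@5, authorship 1...2

Answer: 1 5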